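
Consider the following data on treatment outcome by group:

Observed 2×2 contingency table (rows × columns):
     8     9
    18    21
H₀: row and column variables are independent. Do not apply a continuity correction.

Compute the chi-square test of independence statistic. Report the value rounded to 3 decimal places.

Row totals [17, 39], col totals [26, 30], n=56
χ² = (8−7.89)²/7.89 + (9−9.11)²/9.11 + (18−18.11)²/18.11 + (21−20.89)²/20.89 = 0.0039
df = 1

test statistic = 0.004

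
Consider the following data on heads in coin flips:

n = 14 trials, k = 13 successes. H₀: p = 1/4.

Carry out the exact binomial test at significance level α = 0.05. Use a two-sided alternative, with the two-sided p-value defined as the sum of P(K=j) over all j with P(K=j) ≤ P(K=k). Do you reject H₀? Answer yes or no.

reject H₀: yes

Exact binomial: n=14, k=13, p₀=1/4=0.2500
P(X=j) = C(n,j)·p₀^j·(1−p₀)^(n−j); p = Σ P(X=j) over j with P(X=j) ≤ P(X=13)
p-value (two-sided) = 0.00000
At α=0.05: p < α → reject H₀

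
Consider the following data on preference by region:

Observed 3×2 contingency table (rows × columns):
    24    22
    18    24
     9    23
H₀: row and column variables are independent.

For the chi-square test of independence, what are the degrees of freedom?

df = (r−1)(c−1) = (3−1)·(2−1) = 2

degrees of freedom = 2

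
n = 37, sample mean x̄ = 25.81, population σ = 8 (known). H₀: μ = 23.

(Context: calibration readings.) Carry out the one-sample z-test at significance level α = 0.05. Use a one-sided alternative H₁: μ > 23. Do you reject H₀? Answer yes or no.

reject H₀: yes

SE = σ/√n = 8/√37 = 1.3152
z = (x̄−μ₀)/SE = (25.81−23)/1.3152 = 2.1366
p-value (one-sided, H₁ greater) = 0.01632
At α=0.05: p < α → reject H₀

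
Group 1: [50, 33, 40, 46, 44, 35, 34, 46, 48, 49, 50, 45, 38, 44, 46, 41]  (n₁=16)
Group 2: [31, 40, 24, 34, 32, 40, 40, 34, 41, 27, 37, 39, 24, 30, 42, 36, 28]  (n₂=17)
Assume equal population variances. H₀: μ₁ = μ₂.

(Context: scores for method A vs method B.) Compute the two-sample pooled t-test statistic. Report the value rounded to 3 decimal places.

x̄₁=43.062, s₁=5.627, n₁=16
x̄₂=34.059, s₂=5.984, n₂=17
s_p² = [15·5.627² + 16·5.984²]/31 = 33.8025
SE = √(s_p²·(1/16+1/17)) = 2.0251
t = (43.062−34.059)/2.0251 = 4.4460
df = 31

test statistic = 4.446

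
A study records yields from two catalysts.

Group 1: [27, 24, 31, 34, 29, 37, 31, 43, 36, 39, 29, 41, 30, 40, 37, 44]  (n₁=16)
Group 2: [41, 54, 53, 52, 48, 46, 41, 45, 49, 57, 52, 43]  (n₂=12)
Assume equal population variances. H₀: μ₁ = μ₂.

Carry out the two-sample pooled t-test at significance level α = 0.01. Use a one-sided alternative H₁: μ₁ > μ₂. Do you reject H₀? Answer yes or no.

reject H₀: no

x̄₁=34.500, s₁=6.011, n₁=16
x̄₂=48.417, s₂=5.299, n₂=12
s_p² = [15·6.011² + 11·5.299²]/26 = 32.7276
SE = √(s_p²·(1/16+1/12)) = 2.1847
t = (34.500−48.417)/2.1847 = -6.3702
df = 26
p-value (one-sided, H₁ greater) = 1.00000
At α=0.01: p ≥ α → fail to reject H₀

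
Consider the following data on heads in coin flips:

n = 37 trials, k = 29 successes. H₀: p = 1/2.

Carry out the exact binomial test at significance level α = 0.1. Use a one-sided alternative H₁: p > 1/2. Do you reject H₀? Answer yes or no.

Exact binomial: n=37, k=29, p₀=1/2=0.5000
P(X≥29) from Σ C(n,i)·p₀^i·(1−p₀)^(n−i)
p-value (one-sided, H₁ greater) = 0.00038
At α=0.1: p < α → reject H₀

reject H₀: yes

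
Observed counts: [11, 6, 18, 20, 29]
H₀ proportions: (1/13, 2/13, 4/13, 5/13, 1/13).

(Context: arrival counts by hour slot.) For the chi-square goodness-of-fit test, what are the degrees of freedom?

degrees of freedom = 4

df = k − 1 = 5 − 1 = 4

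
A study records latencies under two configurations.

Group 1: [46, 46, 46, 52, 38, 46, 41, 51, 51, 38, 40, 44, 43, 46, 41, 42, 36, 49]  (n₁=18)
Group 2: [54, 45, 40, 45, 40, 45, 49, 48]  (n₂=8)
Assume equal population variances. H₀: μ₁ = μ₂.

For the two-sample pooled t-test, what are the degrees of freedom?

df = n₁ + n₂ − 2 = 18 + 8 − 2 = 24

degrees of freedom = 24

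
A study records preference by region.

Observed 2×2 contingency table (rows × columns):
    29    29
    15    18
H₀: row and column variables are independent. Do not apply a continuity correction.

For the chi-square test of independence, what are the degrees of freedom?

df = (r−1)(c−1) = (2−1)·(2−1) = 1

degrees of freedom = 1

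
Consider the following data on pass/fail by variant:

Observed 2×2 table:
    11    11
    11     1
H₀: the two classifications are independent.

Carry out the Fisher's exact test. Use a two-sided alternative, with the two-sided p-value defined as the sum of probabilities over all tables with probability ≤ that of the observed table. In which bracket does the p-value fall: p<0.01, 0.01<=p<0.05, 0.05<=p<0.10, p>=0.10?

Margins: r₁=22, r₂=12, c₁=22, c₂=12, n=34
p_obs = C(22,11)·C(12,11)/C(34,22); sum pmf over tables with pmf ≤ p_obs
p-value (two-sided) = 0.02387
→ bracket: 0.01<=p<0.05

p-value bracket: 0.01<=p<0.05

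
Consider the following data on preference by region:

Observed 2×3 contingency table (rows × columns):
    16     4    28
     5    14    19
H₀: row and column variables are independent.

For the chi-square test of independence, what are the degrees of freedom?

df = (r−1)(c−1) = (2−1)·(3−1) = 2

degrees of freedom = 2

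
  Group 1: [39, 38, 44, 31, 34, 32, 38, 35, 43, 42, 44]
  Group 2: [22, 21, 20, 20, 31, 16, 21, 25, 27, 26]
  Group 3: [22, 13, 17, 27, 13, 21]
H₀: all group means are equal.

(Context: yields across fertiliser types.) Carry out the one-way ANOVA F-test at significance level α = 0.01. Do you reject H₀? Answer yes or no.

reject H₀: yes

Group means [38.18, 22.90, 18.83], grand mean 28.222
SSB = Σnᵢ(x̄ᵢ−x̄)² = 1903.297; SSW = ΣΣ(x−x̄ᵢ)² = 545.370
MSB = 1903.297/2 = 951.6485; MSW = 545.370/24 = 22.7237
F = MSB/MSW = 41.8790
df = (2, 24)
p-value (upper-tail) = 0.00000
At α=0.01: p < α → reject H₀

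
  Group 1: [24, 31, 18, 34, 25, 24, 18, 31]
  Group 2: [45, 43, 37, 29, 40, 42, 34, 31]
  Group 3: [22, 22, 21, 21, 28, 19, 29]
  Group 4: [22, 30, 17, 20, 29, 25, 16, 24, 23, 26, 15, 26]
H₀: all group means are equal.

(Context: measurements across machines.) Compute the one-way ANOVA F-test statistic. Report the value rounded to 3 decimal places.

Group means [25.62, 37.62, 23.14, 22.75], grand mean 26.886
SSB = Σnᵢ(x̄ᵢ−x̄)² = 1238.686; SSW = ΣΣ(x−x̄ᵢ)² = 842.857
MSB = 1238.686/3 = 412.8952; MSW = 842.857/31 = 27.1889
F = MSB/MSW = 15.1861
df = (3, 31)

test statistic = 15.186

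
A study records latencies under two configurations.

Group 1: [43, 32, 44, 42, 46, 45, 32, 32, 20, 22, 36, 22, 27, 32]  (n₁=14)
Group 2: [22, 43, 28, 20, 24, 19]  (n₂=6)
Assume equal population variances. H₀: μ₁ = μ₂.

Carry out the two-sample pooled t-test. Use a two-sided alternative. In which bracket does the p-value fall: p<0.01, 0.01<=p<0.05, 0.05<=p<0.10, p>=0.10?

p-value bracket: 0.05<=p<0.10

x̄₁=33.929, s₁=9.042, n₁=14
x̄₂=26.000, s₂=8.922, n₂=6
s_p² = [13·9.042² + 5·8.922²]/18 = 81.1627
SE = √(s_p²·(1/14+1/6)) = 4.3960
t = (33.929−26.000)/4.3960 = 1.8036
df = 18
p-value (two-sided) = 0.08806
→ bracket: 0.05<=p<0.10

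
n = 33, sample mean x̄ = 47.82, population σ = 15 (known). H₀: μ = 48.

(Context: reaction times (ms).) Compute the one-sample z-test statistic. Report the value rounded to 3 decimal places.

test statistic = -0.069

SE = σ/√n = 15/√33 = 2.6112
z = (x̄−μ₀)/SE = (47.82−48)/2.6112 = -0.0689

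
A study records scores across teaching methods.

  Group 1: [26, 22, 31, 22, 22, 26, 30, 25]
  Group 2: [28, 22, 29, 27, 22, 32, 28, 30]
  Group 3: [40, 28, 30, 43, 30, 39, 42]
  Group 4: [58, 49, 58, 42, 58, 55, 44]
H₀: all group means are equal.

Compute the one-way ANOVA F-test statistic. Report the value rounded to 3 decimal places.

test statistic = 39.206

Group means [25.50, 27.25, 36.00, 52.00], grand mean 34.600
SSB = Σnᵢ(x̄ᵢ−x̄)² = 3227.700; SSW = ΣΣ(x−x̄ᵢ)² = 713.500
MSB = 3227.700/3 = 1075.9000; MSW = 713.500/26 = 27.4423
F = MSB/MSW = 39.2059
df = (3, 26)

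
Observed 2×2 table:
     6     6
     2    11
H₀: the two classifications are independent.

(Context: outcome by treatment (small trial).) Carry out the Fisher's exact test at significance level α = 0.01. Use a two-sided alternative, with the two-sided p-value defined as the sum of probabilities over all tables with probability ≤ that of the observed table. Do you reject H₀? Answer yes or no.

Margins: r₁=12, r₂=13, c₁=8, c₂=17, n=25
p_obs = C(12,6)·C(13,2)/C(25,8); sum pmf over tables with pmf ≤ p_obs
p-value (two-sided) = 0.09684
At α=0.01: p ≥ α → fail to reject H₀

reject H₀: no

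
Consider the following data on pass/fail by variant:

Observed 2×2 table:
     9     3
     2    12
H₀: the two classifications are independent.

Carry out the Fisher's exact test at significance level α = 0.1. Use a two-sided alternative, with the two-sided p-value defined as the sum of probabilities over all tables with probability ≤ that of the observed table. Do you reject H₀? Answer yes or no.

reject H₀: yes

Margins: r₁=12, r₂=14, c₁=11, c₂=15, n=26
p_obs = C(12,9)·C(14,2)/C(26,11); sum pmf over tables with pmf ≤ p_obs
p-value (two-sided) = 0.00431
At α=0.1: p < α → reject H₀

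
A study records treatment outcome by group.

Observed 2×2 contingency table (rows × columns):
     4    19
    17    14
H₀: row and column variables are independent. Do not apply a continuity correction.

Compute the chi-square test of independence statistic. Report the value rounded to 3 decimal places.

Row totals [23, 31], col totals [21, 33], n=54
χ² = (4−8.94)²/8.94 + (19−14.06)²/14.06 + (17−12.06)²/12.06 + (14−18.94)²/18.94 = 7.7910
df = 1

test statistic = 7.791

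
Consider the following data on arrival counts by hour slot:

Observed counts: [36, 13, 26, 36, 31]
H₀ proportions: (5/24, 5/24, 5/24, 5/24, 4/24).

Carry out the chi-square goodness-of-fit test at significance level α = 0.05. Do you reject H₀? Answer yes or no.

reject H₀: yes

n = 142; E_i = n·p_i = [29.58, 29.58, 29.58, 29.58, 23.67]
χ² = (36−29.58)²/29.58 + (13−29.58)²/29.58 + (26−29.58)²/29.58 + (36−29.58)²/29.58 + (31−23.67)²/23.67 = 14.7859
df = 4
p-value (upper-tail) = 0.00517
At α=0.05: p < α → reject H₀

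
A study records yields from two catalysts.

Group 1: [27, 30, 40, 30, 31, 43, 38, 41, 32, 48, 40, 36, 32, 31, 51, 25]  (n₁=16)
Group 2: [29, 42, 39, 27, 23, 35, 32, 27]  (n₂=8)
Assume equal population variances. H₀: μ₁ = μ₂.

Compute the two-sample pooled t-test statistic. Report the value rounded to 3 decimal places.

x̄₁=35.938, s₁=7.461, n₁=16
x̄₂=31.750, s₂=6.519, n₂=8
s_p² = [15·7.461² + 7·6.519²]/22 = 51.4744
SE = √(s_p²·(1/16+1/8)) = 3.1067
t = (35.938−31.750)/3.1067 = 1.3479
df = 22

test statistic = 1.348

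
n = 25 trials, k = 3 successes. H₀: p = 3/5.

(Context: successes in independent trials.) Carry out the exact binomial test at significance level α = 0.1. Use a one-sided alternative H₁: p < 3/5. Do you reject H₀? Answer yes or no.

Exact binomial: n=25, k=3, p₀=3/5=0.6000
P(X≤3) from Σ C(n,i)·p₀^i·(1−p₀)^(n−i)
p-value (one-sided, H₁ less) = 0.00000
At α=0.1: p < α → reject H₀

reject H₀: yes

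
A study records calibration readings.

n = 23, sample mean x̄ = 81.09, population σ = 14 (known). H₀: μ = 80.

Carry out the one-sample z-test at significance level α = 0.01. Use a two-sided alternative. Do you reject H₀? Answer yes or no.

reject H₀: no

SE = σ/√n = 14/√23 = 2.9192
z = (x̄−μ₀)/SE = (81.09−80)/2.9192 = 0.3734
p-value (two-sided) = 0.70886
At α=0.01: p ≥ α → fail to reject H₀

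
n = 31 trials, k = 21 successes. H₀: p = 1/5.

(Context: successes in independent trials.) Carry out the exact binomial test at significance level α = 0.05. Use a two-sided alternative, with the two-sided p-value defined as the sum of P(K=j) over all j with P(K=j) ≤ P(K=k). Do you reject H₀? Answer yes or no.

reject H₀: yes

Exact binomial: n=31, k=21, p₀=1/5=0.2000
P(X=j) = C(n,j)·p₀^j·(1−p₀)^(n−j); p = Σ P(X=j) over j with P(X=j) ≤ P(X=21)
p-value (two-sided) = 0.00000
At α=0.05: p < α → reject H₀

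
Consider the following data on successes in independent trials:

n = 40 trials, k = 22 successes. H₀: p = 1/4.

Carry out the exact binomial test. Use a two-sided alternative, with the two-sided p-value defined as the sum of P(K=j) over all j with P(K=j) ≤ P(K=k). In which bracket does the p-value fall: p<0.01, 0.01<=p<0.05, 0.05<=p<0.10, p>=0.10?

p-value bracket: p<0.01

Exact binomial: n=40, k=22, p₀=1/4=0.2500
P(X=j) = C(n,j)·p₀^j·(1−p₀)^(n−j); p = Σ P(X=j) over j with P(X=j) ≤ P(X=22)
p-value (two-sided) = 0.00006
→ bracket: p<0.01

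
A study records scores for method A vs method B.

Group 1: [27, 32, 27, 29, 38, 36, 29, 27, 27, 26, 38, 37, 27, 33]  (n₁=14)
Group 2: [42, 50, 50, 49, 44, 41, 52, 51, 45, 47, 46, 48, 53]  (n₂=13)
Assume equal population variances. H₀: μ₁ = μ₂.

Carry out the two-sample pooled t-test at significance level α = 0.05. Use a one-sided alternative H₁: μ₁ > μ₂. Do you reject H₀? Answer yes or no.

reject H₀: no

x̄₁=30.929, s₁=4.615, n₁=14
x̄₂=47.538, s₂=3.777, n₂=13
s_p² = [13·4.615² + 12·3.777²]/25 = 17.9264
SE = √(s_p²·(1/14+1/13)) = 1.6308
t = (30.929−47.538)/1.6308 = -10.1853
df = 25
p-value (one-sided, H₁ greater) = 1.00000
At α=0.05: p ≥ α → fail to reject H₀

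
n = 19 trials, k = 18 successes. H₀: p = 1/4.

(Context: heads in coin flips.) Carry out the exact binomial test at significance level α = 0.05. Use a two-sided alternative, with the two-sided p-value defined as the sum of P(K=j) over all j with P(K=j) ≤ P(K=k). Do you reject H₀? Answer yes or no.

Exact binomial: n=19, k=18, p₀=1/4=0.2500
P(X=j) = C(n,j)·p₀^j·(1−p₀)^(n−j); p = Σ P(X=j) over j with P(X=j) ≤ P(X=18)
p-value (two-sided) = 0.00000
At α=0.05: p < α → reject H₀

reject H₀: yes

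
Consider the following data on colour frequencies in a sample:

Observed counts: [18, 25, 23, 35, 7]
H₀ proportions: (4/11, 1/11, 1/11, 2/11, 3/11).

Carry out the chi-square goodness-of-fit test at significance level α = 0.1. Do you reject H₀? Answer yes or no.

reject H₀: yes

n = 108; E_i = n·p_i = [39.27, 9.82, 9.82, 19.64, 29.45]
χ² = (18−39.27)²/39.27 + (25−9.82)²/9.82 + (23−9.82)²/9.82 + (35−19.64)²/19.64 + (7−29.45)²/29.45 = 81.8349
df = 4
p-value (upper-tail) = 0.00000
At α=0.1: p < α → reject H₀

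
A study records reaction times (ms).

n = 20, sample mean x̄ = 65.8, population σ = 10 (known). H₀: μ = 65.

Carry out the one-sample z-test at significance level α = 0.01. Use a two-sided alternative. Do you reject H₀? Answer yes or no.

reject H₀: no

SE = σ/√n = 10/√20 = 2.2361
z = (x̄−μ₀)/SE = (65.8−65)/2.2361 = 0.3578
p-value (two-sided) = 0.72051
At α=0.01: p ≥ α → fail to reject H₀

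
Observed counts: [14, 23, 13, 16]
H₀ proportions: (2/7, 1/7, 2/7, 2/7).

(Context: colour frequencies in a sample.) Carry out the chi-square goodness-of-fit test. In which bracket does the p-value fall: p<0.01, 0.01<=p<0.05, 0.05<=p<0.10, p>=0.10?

n = 66; E_i = n·p_i = [18.86, 9.43, 18.86, 18.86]
χ² = (14−18.86)²/18.86 + (23−9.43)²/9.43 + (13−18.86)²/18.86 + (16−18.86)²/18.86 = 23.0379
df = 3
p-value (upper-tail) = 0.00004
→ bracket: p<0.01

p-value bracket: p<0.01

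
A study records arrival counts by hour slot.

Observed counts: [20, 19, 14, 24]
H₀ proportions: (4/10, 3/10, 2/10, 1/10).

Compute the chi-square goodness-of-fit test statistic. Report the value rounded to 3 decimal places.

test statistic = 39.147

n = 77; E_i = n·p_i = [30.80, 23.10, 15.40, 7.70]
χ² = (20−30.80)²/30.80 + (19−23.10)²/23.10 + (14−15.40)²/15.40 + (24−7.70)²/7.70 = 39.1472
df = 3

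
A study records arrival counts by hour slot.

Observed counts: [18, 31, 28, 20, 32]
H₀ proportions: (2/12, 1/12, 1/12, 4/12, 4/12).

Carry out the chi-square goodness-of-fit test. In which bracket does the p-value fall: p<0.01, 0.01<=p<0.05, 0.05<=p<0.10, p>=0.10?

p-value bracket: p<0.01

n = 129; E_i = n·p_i = [21.50, 10.75, 10.75, 43.00, 43.00]
χ² = (18−21.50)²/21.50 + (31−10.75)²/10.75 + (28−10.75)²/10.75 + (20−43.00)²/43.00 + (32−43.00)²/43.00 = 81.5116
df = 4
p-value (upper-tail) = 0.00000
→ bracket: p<0.01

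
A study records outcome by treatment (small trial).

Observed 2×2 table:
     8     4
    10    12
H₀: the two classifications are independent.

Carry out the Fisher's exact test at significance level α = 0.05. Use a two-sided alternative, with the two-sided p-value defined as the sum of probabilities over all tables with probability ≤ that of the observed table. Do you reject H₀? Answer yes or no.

Margins: r₁=12, r₂=22, c₁=18, c₂=16, n=34
p_obs = C(12,8)·C(22,10)/C(34,18); sum pmf over tables with pmf ≤ p_obs
p-value (two-sided) = 0.29665
At α=0.05: p ≥ α → fail to reject H₀

reject H₀: no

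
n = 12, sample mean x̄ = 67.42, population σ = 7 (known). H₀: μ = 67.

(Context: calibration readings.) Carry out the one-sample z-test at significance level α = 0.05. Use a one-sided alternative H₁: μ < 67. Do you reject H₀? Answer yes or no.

reject H₀: no

SE = σ/√n = 7/√12 = 2.0207
z = (x̄−μ₀)/SE = (67.42−67)/2.0207 = 0.2078
p-value (one-sided, H₁ less) = 0.58233
At α=0.05: p ≥ α → fail to reject H₀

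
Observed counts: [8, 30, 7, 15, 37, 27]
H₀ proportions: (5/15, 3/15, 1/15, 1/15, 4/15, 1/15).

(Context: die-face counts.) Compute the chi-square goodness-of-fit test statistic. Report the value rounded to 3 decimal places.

n = 124; E_i = n·p_i = [41.33, 24.80, 8.27, 8.27, 33.07, 8.27]
χ² = (8−41.33)²/41.33 + (30−24.80)²/24.80 + (7−8.27)²/8.27 + (15−8.27)²/8.27 + (37−33.07)²/33.07 + (27−8.27)²/8.27 = 76.5706
df = 5

test statistic = 76.571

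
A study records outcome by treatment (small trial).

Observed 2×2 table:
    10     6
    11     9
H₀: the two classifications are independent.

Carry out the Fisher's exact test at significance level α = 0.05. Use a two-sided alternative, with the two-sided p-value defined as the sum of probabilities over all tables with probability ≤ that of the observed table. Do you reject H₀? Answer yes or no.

Margins: r₁=16, r₂=20, c₁=21, c₂=15, n=36
p_obs = C(16,10)·C(20,11)/C(36,21); sum pmf over tables with pmf ≤ p_obs
p-value (two-sided) = 0.74118
At α=0.05: p ≥ α → fail to reject H₀

reject H₀: no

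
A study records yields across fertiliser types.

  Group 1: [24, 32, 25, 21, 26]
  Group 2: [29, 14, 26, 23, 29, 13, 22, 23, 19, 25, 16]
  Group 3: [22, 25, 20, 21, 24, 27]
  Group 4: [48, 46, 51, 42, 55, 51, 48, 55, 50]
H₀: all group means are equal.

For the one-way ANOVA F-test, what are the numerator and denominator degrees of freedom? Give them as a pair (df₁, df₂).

k = 4 groups, N = 31 total
df = (k−1, N−k) = (4−1, 31−4) = (3, 27)

degrees of freedom = [3, 27]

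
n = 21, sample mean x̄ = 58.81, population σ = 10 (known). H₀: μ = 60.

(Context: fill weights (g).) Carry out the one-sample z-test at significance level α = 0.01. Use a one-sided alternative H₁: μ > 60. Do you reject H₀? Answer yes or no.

reject H₀: no

SE = σ/√n = 10/√21 = 2.1822
z = (x̄−μ₀)/SE = (58.81−60)/2.1822 = -0.5453
p-value (one-sided, H₁ greater) = 0.70724
At α=0.01: p ≥ α → fail to reject H₀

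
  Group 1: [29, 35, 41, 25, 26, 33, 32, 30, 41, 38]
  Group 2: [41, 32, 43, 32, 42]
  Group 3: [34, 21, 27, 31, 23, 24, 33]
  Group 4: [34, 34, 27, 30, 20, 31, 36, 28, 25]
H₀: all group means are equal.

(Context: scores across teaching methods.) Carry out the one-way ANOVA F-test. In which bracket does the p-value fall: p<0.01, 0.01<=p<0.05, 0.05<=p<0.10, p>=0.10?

p-value bracket: 0.01<=p<0.05

Group means [33.00, 38.00, 27.57, 29.44], grand mean 31.548
SSB = Σnᵢ(x̄ᵢ−x̄)² = 379.741; SSW = ΣΣ(x−x̄ᵢ)² = 781.937
MSB = 379.741/3 = 126.5803; MSW = 781.937/27 = 28.9606
F = MSB/MSW = 4.3708
df = (3, 27)
p-value (upper-tail) = 0.01241
→ bracket: 0.01<=p<0.05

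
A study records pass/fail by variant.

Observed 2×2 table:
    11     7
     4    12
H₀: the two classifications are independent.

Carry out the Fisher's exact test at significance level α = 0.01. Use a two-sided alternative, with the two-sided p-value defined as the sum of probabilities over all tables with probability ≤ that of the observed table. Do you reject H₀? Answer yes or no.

reject H₀: no

Margins: r₁=18, r₂=16, c₁=15, c₂=19, n=34
p_obs = C(18,11)·C(16,4)/C(34,15); sum pmf over tables with pmf ≤ p_obs
p-value (two-sided) = 0.04544
At α=0.01: p ≥ α → fail to reject H₀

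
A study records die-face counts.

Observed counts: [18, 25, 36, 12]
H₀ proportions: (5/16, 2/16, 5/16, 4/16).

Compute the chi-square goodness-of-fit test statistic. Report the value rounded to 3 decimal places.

test statistic = 27.242

n = 91; E_i = n·p_i = [28.44, 11.38, 28.44, 22.75]
χ² = (18−28.44)²/28.44 + (25−11.38)²/11.38 + (36−28.44)²/28.44 + (12−22.75)²/22.75 = 27.2418
df = 3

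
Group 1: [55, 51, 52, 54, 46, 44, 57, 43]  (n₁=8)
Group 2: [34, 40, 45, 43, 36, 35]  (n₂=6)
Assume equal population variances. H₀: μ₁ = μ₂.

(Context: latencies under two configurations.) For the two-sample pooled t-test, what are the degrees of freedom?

degrees of freedom = 12

df = n₁ + n₂ − 2 = 8 + 6 − 2 = 12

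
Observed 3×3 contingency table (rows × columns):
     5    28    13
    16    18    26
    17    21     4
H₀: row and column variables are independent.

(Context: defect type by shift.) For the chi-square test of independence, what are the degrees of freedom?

degrees of freedom = 4

df = (r−1)(c−1) = (3−1)·(3−1) = 4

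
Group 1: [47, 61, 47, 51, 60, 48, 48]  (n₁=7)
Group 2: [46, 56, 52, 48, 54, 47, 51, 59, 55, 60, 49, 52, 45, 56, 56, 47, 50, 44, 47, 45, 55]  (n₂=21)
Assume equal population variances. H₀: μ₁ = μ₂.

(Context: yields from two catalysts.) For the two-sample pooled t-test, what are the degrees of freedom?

df = n₁ + n₂ − 2 = 7 + 21 − 2 = 26

degrees of freedom = 26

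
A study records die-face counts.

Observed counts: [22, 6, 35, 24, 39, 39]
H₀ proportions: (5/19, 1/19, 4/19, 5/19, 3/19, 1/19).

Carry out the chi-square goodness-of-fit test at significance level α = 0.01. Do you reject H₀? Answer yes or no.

reject H₀: yes

n = 165; E_i = n·p_i = [43.42, 8.68, 34.74, 43.42, 26.05, 8.68]
χ² = (22−43.42)²/43.42 + (6−8.68)²/8.68 + (35−34.74)²/34.74 + (24−43.42)²/43.42 + (39−26.05)²/26.05 + (39−8.68)²/8.68 = 132.3500
df = 5
p-value (upper-tail) = 0.00000
At α=0.01: p < α → reject H₀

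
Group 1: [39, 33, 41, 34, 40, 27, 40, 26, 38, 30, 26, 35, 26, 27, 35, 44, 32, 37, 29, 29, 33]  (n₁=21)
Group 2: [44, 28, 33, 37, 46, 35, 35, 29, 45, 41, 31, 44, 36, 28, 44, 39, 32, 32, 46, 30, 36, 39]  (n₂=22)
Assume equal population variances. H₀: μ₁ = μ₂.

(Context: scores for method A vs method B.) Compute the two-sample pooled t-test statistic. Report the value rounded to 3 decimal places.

x̄₁=33.381, s₁=5.599, n₁=21
x̄₂=36.818, s₂=6.107, n₂=22
s_p² = [20·5.599² + 21·6.107²]/41 = 34.3957
SE = √(s_p²·(1/21+1/22)) = 1.7892
t = (33.381−36.818)/1.7892 = -1.9211
df = 41

test statistic = -1.921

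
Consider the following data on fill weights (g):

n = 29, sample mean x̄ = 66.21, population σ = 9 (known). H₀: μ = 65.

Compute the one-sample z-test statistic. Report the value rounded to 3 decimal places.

test statistic = 0.724

SE = σ/√n = 9/√29 = 1.6713
z = (x̄−μ₀)/SE = (66.21−65)/1.6713 = 0.7240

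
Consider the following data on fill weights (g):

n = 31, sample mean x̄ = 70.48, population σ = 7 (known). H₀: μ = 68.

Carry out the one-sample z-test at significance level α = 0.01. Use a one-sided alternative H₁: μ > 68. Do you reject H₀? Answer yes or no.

reject H₀: no

SE = σ/√n = 7/√31 = 1.2572
z = (x̄−μ₀)/SE = (70.48−68)/1.2572 = 1.9726
p-value (one-sided, H₁ greater) = 0.02427
At α=0.01: p ≥ α → fail to reject H₀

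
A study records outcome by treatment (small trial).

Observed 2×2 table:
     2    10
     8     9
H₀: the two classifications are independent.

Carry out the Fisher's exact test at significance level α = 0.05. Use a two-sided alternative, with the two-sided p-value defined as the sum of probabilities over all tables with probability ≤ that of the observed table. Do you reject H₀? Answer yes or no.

reject H₀: no

Margins: r₁=12, r₂=17, c₁=10, c₂=19, n=29
p_obs = C(12,2)·C(17,8)/C(29,10); sum pmf over tables with pmf ≤ p_obs
p-value (two-sided) = 0.12608
At α=0.05: p ≥ α → fail to reject H₀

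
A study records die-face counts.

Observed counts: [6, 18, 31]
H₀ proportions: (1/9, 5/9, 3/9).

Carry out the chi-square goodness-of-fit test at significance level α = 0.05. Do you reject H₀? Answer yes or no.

reject H₀: yes

n = 55; E_i = n·p_i = [6.11, 30.56, 18.33]
χ² = (6−6.11)²/6.11 + (18−30.56)²/30.56 + (31−18.33)²/18.33 = 13.9127
df = 2
p-value (upper-tail) = 0.00095
At α=0.05: p < α → reject H₀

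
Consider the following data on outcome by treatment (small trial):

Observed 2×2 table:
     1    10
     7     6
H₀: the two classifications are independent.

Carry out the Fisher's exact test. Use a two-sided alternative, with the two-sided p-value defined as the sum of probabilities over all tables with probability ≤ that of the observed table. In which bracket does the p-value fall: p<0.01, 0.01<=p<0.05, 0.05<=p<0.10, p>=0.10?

Margins: r₁=11, r₂=13, c₁=8, c₂=16, n=24
p_obs = C(11,1)·C(13,7)/C(24,8); sum pmf over tables with pmf ≤ p_obs
p-value (two-sided) = 0.03347
→ bracket: 0.01<=p<0.05

p-value bracket: 0.01<=p<0.05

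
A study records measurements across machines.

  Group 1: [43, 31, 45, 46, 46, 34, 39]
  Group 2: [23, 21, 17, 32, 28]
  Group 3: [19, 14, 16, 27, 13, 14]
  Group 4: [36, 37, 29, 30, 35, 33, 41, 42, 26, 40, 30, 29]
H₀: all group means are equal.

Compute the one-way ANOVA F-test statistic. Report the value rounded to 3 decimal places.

test statistic = 22.724

Group means [40.57, 24.20, 17.17, 34.00], grand mean 30.533
SSB = Σnᵢ(x̄ᵢ−x̄)² = 2122.119; SSW = ΣΣ(x−x̄ᵢ)² = 809.348
MSB = 2122.119/3 = 707.3730; MSW = 809.348/26 = 31.1288
F = MSB/MSW = 22.7241
df = (3, 26)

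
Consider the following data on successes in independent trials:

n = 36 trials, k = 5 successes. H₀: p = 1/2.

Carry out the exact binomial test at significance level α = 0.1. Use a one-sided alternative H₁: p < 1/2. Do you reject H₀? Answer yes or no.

Exact binomial: n=36, k=5, p₀=1/2=0.5000
P(X≤5) from Σ C(n,i)·p₀^i·(1−p₀)^(n−i)
p-value (one-sided, H₁ less) = 0.00001
At α=0.1: p < α → reject H₀

reject H₀: yes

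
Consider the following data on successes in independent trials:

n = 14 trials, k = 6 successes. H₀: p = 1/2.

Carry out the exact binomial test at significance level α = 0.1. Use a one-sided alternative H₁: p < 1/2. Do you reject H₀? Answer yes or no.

reject H₀: no

Exact binomial: n=14, k=6, p₀=1/2=0.5000
P(X≤6) from Σ C(n,i)·p₀^i·(1−p₀)^(n−i)
p-value (one-sided, H₁ less) = 0.39526
At α=0.1: p ≥ α → fail to reject H₀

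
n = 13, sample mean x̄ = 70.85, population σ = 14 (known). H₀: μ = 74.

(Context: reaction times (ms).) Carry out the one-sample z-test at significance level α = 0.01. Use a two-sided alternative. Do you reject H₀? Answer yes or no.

reject H₀: no

SE = σ/√n = 14/√13 = 3.8829
z = (x̄−μ₀)/SE = (70.85−74)/3.8829 = -0.8112
p-value (two-sided) = 0.41722
At α=0.01: p ≥ α → fail to reject H₀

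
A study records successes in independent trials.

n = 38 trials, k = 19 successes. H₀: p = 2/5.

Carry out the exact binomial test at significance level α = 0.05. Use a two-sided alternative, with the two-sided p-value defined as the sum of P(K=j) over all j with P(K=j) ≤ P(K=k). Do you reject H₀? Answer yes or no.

reject H₀: no

Exact binomial: n=38, k=19, p₀=2/5=0.4000
P(X=j) = C(n,j)·p₀^j·(1−p₀)^(n−j); p = Σ P(X=j) over j with P(X=j) ≤ P(X=19)
p-value (two-sided) = 0.24646
At α=0.05: p ≥ α → fail to reject H₀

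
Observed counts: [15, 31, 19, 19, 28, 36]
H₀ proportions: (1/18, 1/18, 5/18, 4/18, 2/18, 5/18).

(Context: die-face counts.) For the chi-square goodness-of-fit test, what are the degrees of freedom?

df = k − 1 = 6 − 1 = 5

degrees of freedom = 5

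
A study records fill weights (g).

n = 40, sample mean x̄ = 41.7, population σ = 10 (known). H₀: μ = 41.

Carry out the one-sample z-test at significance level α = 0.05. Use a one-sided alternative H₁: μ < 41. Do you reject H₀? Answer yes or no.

reject H₀: no

SE = σ/√n = 10/√40 = 1.5811
z = (x̄−μ₀)/SE = (41.7−41)/1.5811 = 0.4427
p-value (one-sided, H₁ less) = 0.67102
At α=0.05: p ≥ α → fail to reject H₀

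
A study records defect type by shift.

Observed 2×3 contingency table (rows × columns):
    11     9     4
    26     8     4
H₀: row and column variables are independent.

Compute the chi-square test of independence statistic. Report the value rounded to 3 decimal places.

test statistic = 3.139

Row totals [24, 38], col totals [37, 17, 8], n=62
χ² = (11−14.32)²/14.32 + (9−6.58)²/6.58 + (4−3.10)²/3.10 + (26−22.68)²/22.68 + (8−10.42)²/10.42 + (4−4.90)²/4.90 = 3.1386
df = 2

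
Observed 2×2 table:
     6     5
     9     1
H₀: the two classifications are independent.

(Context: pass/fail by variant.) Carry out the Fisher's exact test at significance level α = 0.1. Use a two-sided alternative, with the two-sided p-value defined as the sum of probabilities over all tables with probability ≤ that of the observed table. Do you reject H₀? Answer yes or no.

Margins: r₁=11, r₂=10, c₁=15, c₂=6, n=21
p_obs = C(11,6)·C(10,9)/C(21,15); sum pmf over tables with pmf ≤ p_obs
p-value (two-sided) = 0.14861
At α=0.1: p ≥ α → fail to reject H₀

reject H₀: no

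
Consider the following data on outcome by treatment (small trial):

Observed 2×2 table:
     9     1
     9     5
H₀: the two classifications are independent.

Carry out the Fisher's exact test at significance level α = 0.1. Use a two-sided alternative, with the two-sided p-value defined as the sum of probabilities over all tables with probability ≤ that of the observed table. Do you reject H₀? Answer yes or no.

reject H₀: no

Margins: r₁=10, r₂=14, c₁=18, c₂=6, n=24
p_obs = C(10,9)·C(14,9)/C(24,18); sum pmf over tables with pmf ≤ p_obs
p-value (two-sided) = 0.34081
At α=0.1: p ≥ α → fail to reject H₀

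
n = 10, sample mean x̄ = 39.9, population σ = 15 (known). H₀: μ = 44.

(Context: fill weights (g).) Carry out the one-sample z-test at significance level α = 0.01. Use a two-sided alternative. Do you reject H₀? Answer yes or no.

reject H₀: no

SE = σ/√n = 15/√10 = 4.7434
z = (x̄−μ₀)/SE = (39.9−44)/4.7434 = -0.8644
p-value (two-sided) = 0.38739
At α=0.01: p ≥ α → fail to reject H₀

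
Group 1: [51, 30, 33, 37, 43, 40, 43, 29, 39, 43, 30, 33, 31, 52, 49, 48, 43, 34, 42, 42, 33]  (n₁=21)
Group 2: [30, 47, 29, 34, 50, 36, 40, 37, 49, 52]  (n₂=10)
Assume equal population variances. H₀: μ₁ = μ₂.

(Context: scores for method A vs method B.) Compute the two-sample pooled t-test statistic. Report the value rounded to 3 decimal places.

x̄₁=39.286, s₁=7.205, n₁=21
x̄₂=40.400, s₂=8.527, n₂=10
s_p² = [20·7.205² + 9·8.527²]/29 = 58.3685
SE = √(s_p²·(1/21+1/10)) = 2.9354
t = (39.286−40.400)/2.9354 = -0.3796
df = 29

test statistic = -0.380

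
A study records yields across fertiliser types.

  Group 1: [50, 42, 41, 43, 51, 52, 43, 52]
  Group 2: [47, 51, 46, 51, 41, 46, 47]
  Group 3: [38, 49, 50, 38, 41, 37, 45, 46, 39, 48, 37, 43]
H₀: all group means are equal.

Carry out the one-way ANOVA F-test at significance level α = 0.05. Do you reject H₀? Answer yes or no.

Group means [46.75, 47.00, 42.58], grand mean 44.963
SSB = Σnᵢ(x̄ᵢ−x̄)² = 122.546; SSW = ΣΣ(x−x̄ᵢ)² = 500.417
MSB = 122.546/2 = 61.2731; MSW = 500.417/24 = 20.8507
F = MSB/MSW = 2.9387
df = (2, 24)
p-value (upper-tail) = 0.07218
At α=0.05: p ≥ α → fail to reject H₀

reject H₀: no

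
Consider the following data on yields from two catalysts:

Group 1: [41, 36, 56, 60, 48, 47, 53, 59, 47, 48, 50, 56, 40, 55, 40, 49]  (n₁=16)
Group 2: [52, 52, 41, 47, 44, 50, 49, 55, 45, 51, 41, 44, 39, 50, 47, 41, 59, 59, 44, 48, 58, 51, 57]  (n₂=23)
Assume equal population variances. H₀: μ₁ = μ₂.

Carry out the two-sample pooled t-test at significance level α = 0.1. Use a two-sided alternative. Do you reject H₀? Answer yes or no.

x̄₁=49.062, s₁=7.197, n₁=16
x̄₂=48.870, s₂=6.033, n₂=23
s_p² = [15·7.197² + 22·6.033²]/37 = 42.6364
SE = √(s_p²·(1/16+1/23)) = 2.1257
t = (49.062−48.870)/2.1257 = 0.0908
df = 37
p-value (two-sided) = 0.92817
At α=0.1: p ≥ α → fail to reject H₀

reject H₀: no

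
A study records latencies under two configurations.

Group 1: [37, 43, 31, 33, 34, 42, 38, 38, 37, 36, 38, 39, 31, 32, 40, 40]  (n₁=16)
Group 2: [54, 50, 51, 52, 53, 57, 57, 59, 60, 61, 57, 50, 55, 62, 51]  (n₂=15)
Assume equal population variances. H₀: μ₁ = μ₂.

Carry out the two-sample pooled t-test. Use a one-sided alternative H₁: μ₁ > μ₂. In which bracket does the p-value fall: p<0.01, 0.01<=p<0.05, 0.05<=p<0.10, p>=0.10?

x̄₁=36.812, s₁=3.728, n₁=16
x̄₂=55.267, s₂=4.079, n₂=15
s_p² = [15·3.728² + 14·4.079²]/29 = 15.2197
SE = √(s_p²·(1/16+1/15)) = 1.4021
t = (36.812−55.267)/1.4021 = -13.1618
df = 29
p-value (one-sided, H₁ greater) = 1.00000
→ bracket: p>=0.10

p-value bracket: p>=0.10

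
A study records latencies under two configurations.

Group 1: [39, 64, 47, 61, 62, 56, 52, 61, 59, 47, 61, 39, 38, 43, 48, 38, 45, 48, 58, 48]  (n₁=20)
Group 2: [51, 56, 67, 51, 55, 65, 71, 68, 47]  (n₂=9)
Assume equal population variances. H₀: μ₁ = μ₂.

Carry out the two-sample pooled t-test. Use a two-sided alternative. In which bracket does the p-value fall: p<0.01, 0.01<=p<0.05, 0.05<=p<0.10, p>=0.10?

p-value bracket: 0.01<=p<0.05

x̄₁=50.700, s₁=8.921, n₁=20
x̄₂=59.000, s₂=8.818, n₂=9
s_p² = [19·8.921² + 8·8.818²]/27 = 79.0444
SE = √(s_p²·(1/20+1/9)) = 3.5686
t = (50.700−59.000)/3.5686 = -2.3258
df = 27
p-value (two-sided) = 0.02778
→ bracket: 0.01<=p<0.05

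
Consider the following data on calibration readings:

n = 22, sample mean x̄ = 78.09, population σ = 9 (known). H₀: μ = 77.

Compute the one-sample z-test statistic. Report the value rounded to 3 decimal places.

test statistic = 0.568

SE = σ/√n = 9/√22 = 1.9188
z = (x̄−μ₀)/SE = (78.09−77)/1.9188 = 0.5681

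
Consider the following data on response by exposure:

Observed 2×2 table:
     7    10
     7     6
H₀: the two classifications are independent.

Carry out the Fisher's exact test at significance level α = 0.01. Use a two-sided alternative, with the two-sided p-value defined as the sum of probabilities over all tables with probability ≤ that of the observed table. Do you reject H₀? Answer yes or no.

reject H₀: no

Margins: r₁=17, r₂=13, c₁=14, c₂=16, n=30
p_obs = C(17,7)·C(13,7)/C(30,14); sum pmf over tables with pmf ≤ p_obs
p-value (two-sided) = 0.71314
At α=0.01: p ≥ α → fail to reject H₀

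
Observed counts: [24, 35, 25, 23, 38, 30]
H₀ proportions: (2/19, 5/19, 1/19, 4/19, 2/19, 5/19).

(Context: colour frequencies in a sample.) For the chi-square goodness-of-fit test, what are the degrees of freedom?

df = k − 1 = 6 − 1 = 5

degrees of freedom = 5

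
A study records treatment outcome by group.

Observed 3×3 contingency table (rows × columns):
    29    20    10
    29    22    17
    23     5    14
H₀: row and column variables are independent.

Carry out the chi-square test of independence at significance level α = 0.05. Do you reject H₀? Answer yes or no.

reject H₀: no

Row totals [59, 68, 42], col totals [81, 47, 41], n=169
χ² = (29−28.28)²/28.28 + (20−16.41)²/16.41 + (10−14.31)²/14.31 + (29−32.59)²/32.59 + (22−18.91)²/18.91 + (17−16.50)²/16.50 + (23−20.13)²/20.13 + (5−11.68)²/11.68 + (14−10.19)²/10.19 = 8.6753
df = 4
p-value (upper-tail) = 0.06975
At α=0.05: p ≥ α → fail to reject H₀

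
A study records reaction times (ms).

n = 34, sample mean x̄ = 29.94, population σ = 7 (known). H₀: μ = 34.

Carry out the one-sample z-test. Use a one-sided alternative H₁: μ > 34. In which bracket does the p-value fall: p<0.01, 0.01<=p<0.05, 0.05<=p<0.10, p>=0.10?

SE = σ/√n = 7/√34 = 1.2005
z = (x̄−μ₀)/SE = (29.94−34)/1.2005 = -3.3820
p-value (one-sided, H₁ greater) = 0.99964
→ bracket: p>=0.10

p-value bracket: p>=0.10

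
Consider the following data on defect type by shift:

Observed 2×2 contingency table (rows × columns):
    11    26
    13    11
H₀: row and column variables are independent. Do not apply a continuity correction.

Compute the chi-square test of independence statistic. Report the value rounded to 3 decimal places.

Row totals [37, 24], col totals [24, 37], n=61
χ² = (11−14.56)²/14.56 + (26−22.44)²/22.44 + (13−9.44)²/9.44 + (11−14.56)²/14.56 = 3.6427
df = 1

test statistic = 3.643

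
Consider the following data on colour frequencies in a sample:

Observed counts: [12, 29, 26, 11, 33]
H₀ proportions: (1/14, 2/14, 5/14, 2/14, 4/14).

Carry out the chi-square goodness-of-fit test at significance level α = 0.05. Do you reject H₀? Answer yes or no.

reject H₀: yes

n = 111; E_i = n·p_i = [7.93, 15.86, 39.64, 15.86, 31.71]
χ² = (12−7.93)²/7.93 + (29−15.86)²/15.86 + (26−39.64)²/39.64 + (11−15.86)²/15.86 + (33−31.71)²/31.71 = 19.2189
df = 4
p-value (upper-tail) = 0.00071
At α=0.05: p < α → reject H₀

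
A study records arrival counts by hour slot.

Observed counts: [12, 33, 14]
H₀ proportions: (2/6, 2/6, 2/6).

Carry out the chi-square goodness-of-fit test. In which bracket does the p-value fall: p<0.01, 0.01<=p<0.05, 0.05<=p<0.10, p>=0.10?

p-value bracket: p<0.01

n = 59; E_i = n·p_i = [19.67, 19.67, 19.67]
χ² = (12−19.67)²/19.67 + (33−19.67)²/19.67 + (14−19.67)²/19.67 = 13.6610
df = 2
p-value (upper-tail) = 0.00108
→ bracket: p<0.01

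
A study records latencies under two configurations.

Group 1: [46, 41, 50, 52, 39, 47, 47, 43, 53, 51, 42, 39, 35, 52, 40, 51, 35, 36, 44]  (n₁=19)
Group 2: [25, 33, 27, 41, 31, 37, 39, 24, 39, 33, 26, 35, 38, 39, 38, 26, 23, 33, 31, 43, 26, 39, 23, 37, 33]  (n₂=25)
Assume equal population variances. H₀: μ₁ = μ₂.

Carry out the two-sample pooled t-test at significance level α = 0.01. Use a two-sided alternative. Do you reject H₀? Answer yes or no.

reject H₀: yes

x̄₁=44.368, s₁=6.094, n₁=19
x̄₂=32.760, s₂=6.220, n₂=25
s_p² = [18·6.094² + 24·6.220²]/42 = 38.0234
SE = √(s_p²·(1/19+1/25)) = 1.8767
t = (44.368−32.760)/1.8767 = 6.1854
df = 42
p-value (two-sided) = 0.00000
At α=0.01: p < α → reject H₀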